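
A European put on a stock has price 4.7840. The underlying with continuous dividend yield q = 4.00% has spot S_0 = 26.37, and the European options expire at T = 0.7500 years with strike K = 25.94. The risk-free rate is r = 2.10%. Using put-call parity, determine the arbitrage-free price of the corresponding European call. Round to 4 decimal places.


Put-call parity: C - P = S_0 * exp(-qT) - K * exp(-rT).
S_0 * exp(-qT) = 26.3700 * 0.97044553 = 25.59064872
K * exp(-rT) = 25.9400 * 0.98437338 = 25.53464555
C = P + S*exp(-qT) - K*exp(-rT)
C = 4.7840 + 25.59064872 - 25.53464555 = 4.8400

Answer: Call price = 4.8400


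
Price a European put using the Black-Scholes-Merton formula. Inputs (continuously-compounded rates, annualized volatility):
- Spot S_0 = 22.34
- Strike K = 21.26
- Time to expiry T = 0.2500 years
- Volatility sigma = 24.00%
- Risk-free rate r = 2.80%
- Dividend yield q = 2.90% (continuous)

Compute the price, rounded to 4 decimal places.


d1 = (ln(S/K) + (r - q + 0.5*sigma^2) * T) / (sigma * sqrt(T)) = 0.47084517
d2 = d1 - sigma * sqrt(T) = 0.35084517
exp(-rT) = 0.99302444; exp(-qT) = 0.99277622
P = K * exp(-rT) * N(-d2) - S_0 * exp(-qT) * N(-d1)
N(-d1) = 0.31887565; N(-d2) = 0.36285225
P = 21.2600 * 0.99302444 * 0.36285225 - 22.3400 * 0.99277622 * 0.31887565 = 0.5882

Answer: Price = 0.5882


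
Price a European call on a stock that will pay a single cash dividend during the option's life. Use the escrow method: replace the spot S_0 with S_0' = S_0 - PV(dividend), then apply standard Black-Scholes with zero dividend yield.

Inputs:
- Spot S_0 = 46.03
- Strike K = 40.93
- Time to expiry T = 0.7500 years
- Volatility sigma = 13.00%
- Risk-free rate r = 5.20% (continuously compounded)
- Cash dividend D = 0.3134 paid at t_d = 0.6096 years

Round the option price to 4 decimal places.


Answer: Price = 6.5654

Derivation:
PV(D) = D * exp(-r * t_d) = 0.3134 * 0.96879795 = 0.30362128
S_0' = S_0 - PV(D) = 46.0300 - 0.30362128 = 45.72637872
d1 = (ln(S_0'/K) + (r + sigma^2/2)*T) / (sigma*sqrt(T)) = 1.38696905
d2 = d1 - sigma*sqrt(T) = 1.27438574
exp(-rT) = 0.96175071
N(d1) = 0.91727440; N(d2) = 0.89873663
C = S_0' * N(d1) - K * exp(-rT) * N(d2) = 45.72637872 * 0.91727440 - 40.9300 * 0.96175071 * 0.89873663 = 6.5654


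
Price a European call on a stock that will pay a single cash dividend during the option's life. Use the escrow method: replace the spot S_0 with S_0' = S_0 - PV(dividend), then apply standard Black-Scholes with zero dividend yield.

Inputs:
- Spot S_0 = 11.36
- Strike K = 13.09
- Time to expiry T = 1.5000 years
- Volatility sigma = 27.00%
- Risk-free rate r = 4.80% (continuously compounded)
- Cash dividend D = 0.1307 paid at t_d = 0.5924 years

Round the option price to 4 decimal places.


Answer: Price = 1.1090

Derivation:
PV(D) = D * exp(-r * t_d) = 0.1307 * 0.97196528 = 0.12703586
S_0' = S_0 - PV(D) = 11.3600 - 0.12703586 = 11.23296414
d1 = (ln(S_0'/K) + (r + sigma^2/2)*T) / (sigma*sqrt(T)) = -0.07959601
d2 = d1 - sigma*sqrt(T) = -0.41027713
exp(-rT) = 0.93053090
N(d1) = 0.46827928; N(d2) = 0.34080133
C = S_0' * N(d1) - K * exp(-rT) * N(d2) = 11.23296414 * 0.46827928 - 13.0900 * 0.93053090 * 0.34080133 = 1.1090


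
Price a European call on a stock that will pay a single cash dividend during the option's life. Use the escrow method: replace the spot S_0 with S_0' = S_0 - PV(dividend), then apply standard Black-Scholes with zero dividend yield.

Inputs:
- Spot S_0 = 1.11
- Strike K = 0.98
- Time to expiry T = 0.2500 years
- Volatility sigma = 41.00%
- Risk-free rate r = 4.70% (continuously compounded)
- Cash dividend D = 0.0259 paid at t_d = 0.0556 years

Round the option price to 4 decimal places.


PV(D) = D * exp(-r * t_d) = 0.0259 * 0.99739021 = 0.02583241
S_0' = S_0 - PV(D) = 1.1100 - 0.02583241 = 1.08416759
d1 = (ln(S_0'/K) + (r + sigma^2/2)*T) / (sigma*sqrt(T)) = 0.65257417
d2 = d1 - sigma*sqrt(T) = 0.44757417
exp(-rT) = 0.98831876
N(d1) = 0.74298458; N(d2) = 0.67276973
C = S_0' * N(d1) - K * exp(-rT) * N(d2) = 1.08416759 * 0.74298458 - 0.9800 * 0.98831876 * 0.67276973 = 0.1539

Answer: Price = 0.1539


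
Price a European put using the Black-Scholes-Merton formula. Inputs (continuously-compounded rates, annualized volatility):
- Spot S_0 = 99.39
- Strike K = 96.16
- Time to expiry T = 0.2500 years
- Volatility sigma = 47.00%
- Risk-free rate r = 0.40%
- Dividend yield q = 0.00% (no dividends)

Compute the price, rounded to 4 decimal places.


d1 = (ln(S/K) + (r - q + 0.5*sigma^2) * T) / (sigma * sqrt(T)) = 0.26234270
d2 = d1 - sigma * sqrt(T) = 0.02734270
exp(-rT) = 0.99900050; exp(-qT) = 1.00000000
P = K * exp(-rT) * N(-d2) - S_0 * exp(-qT) * N(-d1)
N(-d1) = 0.39652862; N(-d2) = 0.48909320
P = 96.1600 * 0.99900050 * 0.48909320 - 99.3900 * 1.00000000 * 0.39652862 = 7.5732

Answer: Price = 7.5732


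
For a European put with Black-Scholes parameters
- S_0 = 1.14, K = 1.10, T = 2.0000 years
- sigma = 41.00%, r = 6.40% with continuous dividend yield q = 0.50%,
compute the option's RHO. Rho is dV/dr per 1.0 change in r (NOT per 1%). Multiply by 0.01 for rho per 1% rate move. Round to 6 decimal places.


Answer: Rho = -0.986991

Derivation:
d1 = 0.5550237769; d2 = -0.0248037837
phi(d1) = 0.3419932669; exp(-qT) = 0.9900498337; exp(-rT) = 0.8798533791
N(-d2) = 0.5098942635
Rho = -K*T*exp(-rT)*N(-d2) = -1.1000 * 2.0000 * 0.8798533791 * 0.5098942635 = -0.986991


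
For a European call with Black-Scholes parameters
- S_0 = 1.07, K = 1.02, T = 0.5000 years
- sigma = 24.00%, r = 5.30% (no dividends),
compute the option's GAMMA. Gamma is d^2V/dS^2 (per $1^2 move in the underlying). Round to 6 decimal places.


Answer: Gamma = 1.916170

Derivation:
d1 = 0.5229998704; d2 = 0.3532942429
phi(d1) = 0.3479477461; exp(-qT) = 1.0000000000; exp(-rT) = 0.9738480438
Gamma = exp(-qT) * phi(d1) / (S * sigma * sqrt(T)) = 1.0000000000 * 0.3479477461 / (1.0700 * 0.2400 * 0.7071067812) = 1.916170


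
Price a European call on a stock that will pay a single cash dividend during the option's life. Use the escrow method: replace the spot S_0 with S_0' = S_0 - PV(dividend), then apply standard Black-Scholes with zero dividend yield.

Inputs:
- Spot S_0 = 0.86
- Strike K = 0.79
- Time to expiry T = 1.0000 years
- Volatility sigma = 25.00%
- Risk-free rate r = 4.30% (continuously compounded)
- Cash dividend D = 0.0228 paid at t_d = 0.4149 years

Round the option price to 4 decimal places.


Answer: Price = 0.1261

Derivation:
PV(D) = D * exp(-r * t_d) = 0.0228 * 0.98231750 = 0.02239684
S_0' = S_0 - PV(D) = 0.8600 - 0.02239684 = 0.83760316
d1 = (ln(S_0'/K) + (r + sigma^2/2)*T) / (sigma*sqrt(T)) = 0.53104595
d2 = d1 - sigma*sqrt(T) = 0.28104595
exp(-rT) = 0.95791139
N(d1) = 0.70230653; N(d2) = 0.61066242
C = S_0' * N(d1) - K * exp(-rT) * N(d2) = 0.83760316 * 0.70230653 - 0.7900 * 0.95791139 * 0.61066242 = 0.1261


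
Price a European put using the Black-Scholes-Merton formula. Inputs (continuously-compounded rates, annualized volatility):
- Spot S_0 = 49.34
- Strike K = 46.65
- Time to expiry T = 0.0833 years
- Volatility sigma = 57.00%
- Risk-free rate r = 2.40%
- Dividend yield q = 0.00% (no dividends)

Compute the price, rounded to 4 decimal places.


Answer: Price = 1.9450

Derivation:
d1 = (ln(S/K) + (r - q + 0.5*sigma^2) * T) / (sigma * sqrt(T)) = 0.43518714
d2 = d1 - sigma * sqrt(T) = 0.27067522
exp(-rT) = 0.99800280; exp(-qT) = 1.00000000
P = K * exp(-rT) * N(-d2) - S_0 * exp(-qT) * N(-d1)
N(-d1) = 0.33171330; N(-d2) = 0.39332042
P = 46.6500 * 0.99800280 * 0.39332042 - 49.3400 * 1.00000000 * 0.33171330 = 1.9450


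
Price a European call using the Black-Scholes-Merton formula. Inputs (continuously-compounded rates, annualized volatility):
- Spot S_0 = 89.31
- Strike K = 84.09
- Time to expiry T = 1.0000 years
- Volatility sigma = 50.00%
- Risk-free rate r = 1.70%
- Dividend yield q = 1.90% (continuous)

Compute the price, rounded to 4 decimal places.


Answer: Price = 19.3996

Derivation:
d1 = (ln(S/K) + (r - q + 0.5*sigma^2) * T) / (sigma * sqrt(T)) = 0.36645162
d2 = d1 - sigma * sqrt(T) = -0.13354838
exp(-rT) = 0.98314368; exp(-qT) = 0.98117936
C = S_0 * exp(-qT) * N(d1) - K * exp(-rT) * N(d2)
N(d1) = 0.64298595; N(d2) = 0.44687985
C = 89.3100 * 0.98117936 * 0.64298595 - 84.0900 * 0.98314368 * 0.44687985 = 19.3996


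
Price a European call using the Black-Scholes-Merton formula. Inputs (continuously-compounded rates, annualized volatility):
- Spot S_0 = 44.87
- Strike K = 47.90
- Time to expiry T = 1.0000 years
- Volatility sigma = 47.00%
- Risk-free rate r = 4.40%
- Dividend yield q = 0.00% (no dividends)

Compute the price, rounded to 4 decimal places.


Answer: Price = 7.9509

Derivation:
d1 = (ln(S/K) + (r - q + 0.5*sigma^2) * T) / (sigma * sqrt(T)) = 0.18958280
d2 = d1 - sigma * sqrt(T) = -0.28041720
exp(-rT) = 0.95695396; exp(-qT) = 1.00000000
C = S_0 * exp(-qT) * N(d1) - K * exp(-rT) * N(d2)
N(d1) = 0.57518197; N(d2) = 0.38957872
C = 44.8700 * 1.00000000 * 0.57518197 - 47.9000 * 0.95695396 * 0.38957872 = 7.9509


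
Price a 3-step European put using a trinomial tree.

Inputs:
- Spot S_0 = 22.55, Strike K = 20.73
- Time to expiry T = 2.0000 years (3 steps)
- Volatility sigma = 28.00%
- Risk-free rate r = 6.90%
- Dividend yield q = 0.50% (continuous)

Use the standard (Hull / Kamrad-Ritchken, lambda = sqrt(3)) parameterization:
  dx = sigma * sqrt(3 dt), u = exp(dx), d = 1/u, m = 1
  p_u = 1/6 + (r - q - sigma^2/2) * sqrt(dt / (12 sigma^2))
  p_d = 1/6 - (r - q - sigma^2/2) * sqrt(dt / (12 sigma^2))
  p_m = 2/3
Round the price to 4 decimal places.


dt = T/N = 0.666667; dx = sigma*sqrt(3*dt) = 0.395980
u = exp(dx) = 1.485839; d = 1/u = 0.673020
p_u = 0.187543, p_m = 0.666667, p_d = 0.145790
Discount per step: exp(-r*dt) = 0.955042
Stock lattice S(k, j) with j the centered position index:
  k=0: S(0,+0) = 22.5500
  k=1: S(1,-1) = 15.1766; S(1,+0) = 22.5500; S(1,+1) = 33.5057
  k=2: S(2,-2) = 10.2142; S(2,-1) = 15.1766; S(2,+0) = 22.5500; S(2,+1) = 33.5057; S(2,+2) = 49.7841
  k=3: S(3,-3) = 6.8743; S(3,-2) = 10.2142; S(3,-1) = 15.1766; S(3,+0) = 22.5500; S(3,+1) = 33.5057; S(3,+2) = 49.7841; S(3,+3) = 73.9711
Terminal payoffs V(N, j) = max(K - S_T, 0):
  V(3,-3) = 13.855660; V(3,-2) = 10.515835; V(3,-1) = 5.553392; V(3,+0) = 0.000000; V(3,+1) = 0.000000; V(3,+2) = 0.000000; V(3,+3) = 0.000000
Backward induction: V(k, j) = exp(-r*dt) * [p_u * V(k+1, j+1) + p_m * V(k+1, j) + p_d * V(k+1, j-1)]
  V(2,-2) = exp(-r*dt) * [p_u*5.553392 + p_m*10.515835 + p_d*13.855660] = 9.619256
  V(2,-1) = exp(-r*dt) * [p_u*0.000000 + p_m*5.553392 + p_d*10.515835] = 4.999995
  V(2,+0) = exp(-r*dt) * [p_u*0.000000 + p_m*0.000000 + p_d*5.553392] = 0.773231
  V(2,+1) = exp(-r*dt) * [p_u*0.000000 + p_m*0.000000 + p_d*0.000000] = 0.000000
  V(2,+2) = exp(-r*dt) * [p_u*0.000000 + p_m*0.000000 + p_d*0.000000] = 0.000000
  V(1,-1) = exp(-r*dt) * [p_u*0.773231 + p_m*4.999995 + p_d*9.619256] = 4.661309
  V(1,+0) = exp(-r*dt) * [p_u*0.000000 + p_m*0.773231 + p_d*4.999995] = 1.188490
  V(1,+1) = exp(-r*dt) * [p_u*0.000000 + p_m*0.000000 + p_d*0.773231] = 0.107661
  V(0,+0) = exp(-r*dt) * [p_u*0.107661 + p_m*1.188490 + p_d*4.661309] = 1.425009

Answer: Price = V(0,0) = 1.4250


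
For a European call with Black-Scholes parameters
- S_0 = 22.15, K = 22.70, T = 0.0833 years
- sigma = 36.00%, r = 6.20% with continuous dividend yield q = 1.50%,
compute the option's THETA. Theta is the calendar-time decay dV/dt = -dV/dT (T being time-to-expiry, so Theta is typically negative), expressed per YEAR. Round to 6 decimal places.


d1 = -0.1464307681; d2 = -0.2503330299
phi(d1) = 0.3946880716; exp(-qT) = 0.9987512803; exp(-rT) = 0.9948487136
Theta = -S*exp(-qT)*phi(d1)*sigma/(2*sqrt(T)) - r*K*exp(-rT)*N(d2) + q*S*exp(-qT)*N(d1)
N(d1) = 0.4417906698; N(d2) = 0.4011649077; sqrt(T) = 0.2886173938
Term 1 = -22.1500 * 0.9987512803 * 0.3946880716 * 0.3600 / (2 * 0.2886173938) = -5.4454664316
Term 2 = -0.0620 * 22.7000 * 0.9948487136 * 0.4011649077 = -0.5616910774
Term 3 = 0.0150 * 22.1500 * 0.9987512803 * 0.4417906698 = 0.1466016568
Theta = -5.4454664316 + (-0.5616910774) + (0.1466016568) = -5.860556

Answer: Theta = -5.860556


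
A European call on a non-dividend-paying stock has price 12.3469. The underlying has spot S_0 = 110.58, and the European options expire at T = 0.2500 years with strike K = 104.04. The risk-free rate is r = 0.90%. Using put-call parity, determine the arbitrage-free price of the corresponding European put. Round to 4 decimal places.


Answer: Put price = 5.5731

Derivation:
Put-call parity: C - P = S_0 * exp(-qT) - K * exp(-rT).
S_0 * exp(-qT) = 110.5800 * 1.00000000 = 110.58000000
K * exp(-rT) = 104.0400 * 0.99775253 = 103.80617315
P = C - S*exp(-qT) + K*exp(-rT)
P = 12.3469 - 110.58000000 + 103.80617315 = 5.5731


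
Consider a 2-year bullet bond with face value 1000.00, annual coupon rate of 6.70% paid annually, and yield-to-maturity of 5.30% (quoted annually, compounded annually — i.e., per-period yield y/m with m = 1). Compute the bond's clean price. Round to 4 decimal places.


Coupon per period c = face * coupon_rate / m = 67.000000
Periods per year m = 1; per-period yield y/m = 0.053000
Number of cashflows N = 2
Cashflows (t years, CF_t, discount factor 1/(1+y/m)^(m*t), PV):
  t = 1.0000: CF_t = 67.000000, DF = 0.949668, PV = 63.627730
  t = 2.0000: CF_t = 1067.000000, DF = 0.901869, PV = 962.293776
Price P = sum_t PV_t = 1025.921507

Answer: Price = 1025.9215


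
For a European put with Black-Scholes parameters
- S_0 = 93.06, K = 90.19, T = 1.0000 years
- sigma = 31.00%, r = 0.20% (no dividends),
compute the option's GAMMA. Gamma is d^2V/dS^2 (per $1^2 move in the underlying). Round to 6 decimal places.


Answer: Gamma = 0.013360

Derivation:
d1 = 0.2625028717; d2 = -0.0474971283
phi(d1) = 0.3854312614; exp(-qT) = 1.0000000000; exp(-rT) = 0.9980019987
Gamma = exp(-qT) * phi(d1) / (S * sigma * sqrt(T)) = 1.0000000000 * 0.3854312614 / (93.0600 * 0.3100 * 1.0000000000) = 0.013360


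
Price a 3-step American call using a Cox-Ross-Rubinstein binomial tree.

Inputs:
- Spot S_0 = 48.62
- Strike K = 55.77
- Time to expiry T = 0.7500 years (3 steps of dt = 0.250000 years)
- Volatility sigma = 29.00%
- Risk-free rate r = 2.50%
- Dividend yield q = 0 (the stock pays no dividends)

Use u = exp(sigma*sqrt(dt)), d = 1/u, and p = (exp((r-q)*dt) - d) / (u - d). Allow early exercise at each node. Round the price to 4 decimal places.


dt = T/N = 0.250000
u = exp(sigma*sqrt(dt)) = 1.156040; d = 1/u = 0.865022
p = (exp((r-q)*dt) - d) / (u - d) = 0.485357
Discount per step: exp(-r*dt) = 0.993769
Stock lattice S(k, i) with i counting down-moves:
  k=0: S(0,0) = 48.6200
  k=1: S(1,0) = 56.2066; S(1,1) = 42.0574
  k=2: S(2,0) = 64.9771; S(2,1) = 48.6200; S(2,2) = 36.3806
  k=3: S(3,0) = 75.1161; S(3,1) = 56.2066; S(3,2) = 42.0574; S(3,3) = 31.4700
Terminal payoffs V(N, i) = max(S_T - K, 0):
  V(3,0) = 19.346104; V(3,1) = 0.436644; V(3,2) = 0.000000; V(3,3) = 0.000000
Backward induction: V(k, i) = exp(-r*dt) * [p * V(k+1, i) + (1-p) * V(k+1, i+1)]; then take max(V_cont, immediate exercise) for American.
  V(2,0) = exp(-r*dt) * [p*19.346104 + (1-p)*0.436644] = 9.554580; exercise = 9.207104; V(2,0) = max -> 9.554580
  V(2,1) = exp(-r*dt) * [p*0.436644 + (1-p)*0.000000] = 0.210608; exercise = 0.000000; V(2,1) = max -> 0.210608
  V(2,2) = exp(-r*dt) * [p*0.000000 + (1-p)*0.000000] = 0.000000; exercise = 0.000000; V(2,2) = max -> 0.000000
  V(1,0) = exp(-r*dt) * [p*9.554580 + (1-p)*0.210608] = 4.716202; exercise = 0.436644; V(1,0) = max -> 4.716202
  V(1,1) = exp(-r*dt) * [p*0.210608 + (1-p)*0.000000] = 0.101583; exercise = 0.000000; V(1,1) = max -> 0.101583
  V(0,0) = exp(-r*dt) * [p*4.716202 + (1-p)*0.101583] = 2.326733; exercise = 0.000000; V(0,0) = max -> 2.326733

Answer: Price = V(0,0) = 2.3267


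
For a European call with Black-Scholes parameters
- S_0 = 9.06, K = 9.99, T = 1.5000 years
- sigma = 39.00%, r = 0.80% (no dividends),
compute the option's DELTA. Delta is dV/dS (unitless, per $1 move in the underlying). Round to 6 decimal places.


Answer: Delta = 0.523672

Derivation:
d1 = 0.0593729671; d2 = -0.4182775328
phi(d1) = 0.3982397342; exp(-qT) = 1.0000000000; exp(-rT) = 0.9880717129
N(d1) = 0.5236724779
Delta = exp(-qT) * N(d1) = 1.0000000000 * 0.5236724779 = 0.523672


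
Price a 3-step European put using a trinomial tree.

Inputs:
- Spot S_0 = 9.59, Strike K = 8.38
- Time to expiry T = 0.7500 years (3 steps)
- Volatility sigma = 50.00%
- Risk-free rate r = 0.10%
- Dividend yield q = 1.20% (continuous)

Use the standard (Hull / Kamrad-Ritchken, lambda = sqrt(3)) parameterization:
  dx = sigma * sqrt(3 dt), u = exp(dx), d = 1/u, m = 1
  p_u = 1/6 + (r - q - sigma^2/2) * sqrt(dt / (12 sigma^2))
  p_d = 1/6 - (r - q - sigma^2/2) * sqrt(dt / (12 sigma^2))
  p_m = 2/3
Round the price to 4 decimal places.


dt = T/N = 0.250000; dx = sigma*sqrt(3*dt) = 0.433013
u = exp(dx) = 1.541896; d = 1/u = 0.648552
p_u = 0.127407, p_m = 0.666667, p_d = 0.205926
Discount per step: exp(-r*dt) = 0.999750
Stock lattice S(k, j) with j the centered position index:
  k=0: S(0,+0) = 9.5900
  k=1: S(1,-1) = 6.2196; S(1,+0) = 9.5900; S(1,+1) = 14.7868
  k=2: S(2,-2) = 4.0337; S(2,-1) = 6.2196; S(2,+0) = 9.5900; S(2,+1) = 14.7868; S(2,+2) = 22.7997
  k=3: S(3,-3) = 2.6161; S(3,-2) = 4.0337; S(3,-1) = 6.2196; S(3,+0) = 9.5900; S(3,+1) = 14.7868; S(3,+2) = 22.7997; S(3,+3) = 35.1547
Terminal payoffs V(N, j) = max(K - S_T, 0):
  V(3,-3) = 5.763905; V(3,-2) = 4.346254; V(3,-1) = 2.160384; V(3,+0) = 0.000000; V(3,+1) = 0.000000; V(3,+2) = 0.000000; V(3,+3) = 0.000000
Backward induction: V(k, j) = exp(-r*dt) * [p_u * V(k+1, j+1) + p_m * V(k+1, j) + p_d * V(k+1, j-1)]
  V(2,-2) = exp(-r*dt) * [p_u*2.160384 + p_m*4.346254 + p_d*5.763905] = 4.358601
  V(2,-1) = exp(-r*dt) * [p_u*0.000000 + p_m*2.160384 + p_d*4.346254] = 2.334681
  V(2,+0) = exp(-r*dt) * [p_u*0.000000 + p_m*0.000000 + p_d*2.160384] = 0.444769
  V(2,+1) = exp(-r*dt) * [p_u*0.000000 + p_m*0.000000 + p_d*0.000000] = 0.000000
  V(2,+2) = exp(-r*dt) * [p_u*0.000000 + p_m*0.000000 + p_d*0.000000] = 0.000000
  V(1,-1) = exp(-r*dt) * [p_u*0.444769 + p_m*2.334681 + p_d*4.358601] = 2.510044
  V(1,+0) = exp(-r*dt) * [p_u*0.000000 + p_m*0.444769 + p_d*2.334681] = 0.777091
  V(1,+1) = exp(-r*dt) * [p_u*0.000000 + p_m*0.000000 + p_d*0.444769] = 0.091567
  V(0,+0) = exp(-r*dt) * [p_u*0.091567 + p_m*0.777091 + p_d*2.510044] = 1.046350

Answer: Price = V(0,0) = 1.0463


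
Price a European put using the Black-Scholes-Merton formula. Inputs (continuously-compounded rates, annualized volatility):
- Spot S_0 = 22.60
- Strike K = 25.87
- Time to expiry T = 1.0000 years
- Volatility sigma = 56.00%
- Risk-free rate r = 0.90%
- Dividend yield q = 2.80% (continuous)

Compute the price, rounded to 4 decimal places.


d1 = (ln(S/K) + (r - q + 0.5*sigma^2) * T) / (sigma * sqrt(T)) = 0.00476055
d2 = d1 - sigma * sqrt(T) = -0.55523945
exp(-rT) = 0.99104038; exp(-qT) = 0.97238837
P = K * exp(-rT) * N(-d2) - S_0 * exp(-qT) * N(-d1)
N(-d1) = 0.49810082; N(-d2) = 0.71063455
P = 25.8700 * 0.99104038 * 0.71063455 - 22.6000 * 0.97238837 * 0.49810082 = 7.2731

Answer: Price = 7.2731


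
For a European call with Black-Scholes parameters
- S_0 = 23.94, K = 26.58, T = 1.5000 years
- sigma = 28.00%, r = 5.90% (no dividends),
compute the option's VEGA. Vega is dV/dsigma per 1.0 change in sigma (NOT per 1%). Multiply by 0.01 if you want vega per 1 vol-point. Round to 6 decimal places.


Answer: Vega = 11.606853

Derivation:
d1 = 0.1244913703; d2 = -0.2184371937
phi(d1) = 0.3958628034; exp(-qT) = 1.0000000000; exp(-rT) = 0.9153031107
Vega = S * exp(-qT) * phi(d1) * sqrt(T) = 23.9400 * 1.0000000000 * 0.3958628034 * 1.2247448714 = 11.606853


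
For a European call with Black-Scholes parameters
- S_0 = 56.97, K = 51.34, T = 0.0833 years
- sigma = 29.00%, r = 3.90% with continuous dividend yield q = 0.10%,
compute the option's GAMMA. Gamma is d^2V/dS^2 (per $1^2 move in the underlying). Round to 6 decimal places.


d1 = 1.3228681893; d2 = 1.2391691451
phi(d1) = 0.1663055273; exp(-qT) = 0.9999167035; exp(-rT) = 0.9967565713
Gamma = exp(-qT) * phi(d1) / (S * sigma * sqrt(T)) = 0.9999167035 * 0.1663055273 / (56.9700 * 0.2900 * 0.2886173938) = 0.034874

Answer: Gamma = 0.034874


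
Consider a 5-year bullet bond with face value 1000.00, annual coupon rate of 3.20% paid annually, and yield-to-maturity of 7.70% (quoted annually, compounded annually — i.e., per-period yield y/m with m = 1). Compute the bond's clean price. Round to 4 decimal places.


Coupon per period c = face * coupon_rate / m = 32.000000
Periods per year m = 1; per-period yield y/m = 0.077000
Number of cashflows N = 5
Cashflows (t years, CF_t, discount factor 1/(1+y/m)^(m*t), PV):
  t = 1.0000: CF_t = 32.000000, DF = 0.928505, PV = 29.712163
  t = 2.0000: CF_t = 32.000000, DF = 0.862122, PV = 27.587895
  t = 3.0000: CF_t = 32.000000, DF = 0.800484, PV = 25.615502
  t = 4.0000: CF_t = 32.000000, DF = 0.743254, PV = 23.784124
  t = 5.0000: CF_t = 1032.000000, DF = 0.690115, PV = 712.198707
Price P = sum_t PV_t = 818.898392

Answer: Price = 818.8984


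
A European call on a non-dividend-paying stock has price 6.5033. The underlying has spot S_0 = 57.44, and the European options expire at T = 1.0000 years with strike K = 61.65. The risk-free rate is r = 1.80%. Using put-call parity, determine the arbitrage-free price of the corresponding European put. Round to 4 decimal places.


Put-call parity: C - P = S_0 * exp(-qT) - K * exp(-rT).
S_0 * exp(-qT) = 57.4400 * 1.00000000 = 57.44000000
K * exp(-rT) = 61.6500 * 0.98216103 = 60.55022764
P = C - S*exp(-qT) + K*exp(-rT)
P = 6.5033 - 57.44000000 + 60.55022764 = 9.6135

Answer: Put price = 9.6135


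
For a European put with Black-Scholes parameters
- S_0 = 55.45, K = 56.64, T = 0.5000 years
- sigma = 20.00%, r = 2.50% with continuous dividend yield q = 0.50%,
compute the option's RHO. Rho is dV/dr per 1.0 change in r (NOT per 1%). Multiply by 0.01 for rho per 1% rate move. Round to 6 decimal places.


Answer: Rho = -15.653103

Derivation:
d1 = -0.0087238280; d2 = -0.1501451842
phi(d1) = 0.3989270999; exp(-qT) = 0.9975031224; exp(-rT) = 0.9875778005
N(-d2) = 0.5596749639
Rho = -K*T*exp(-rT)*N(-d2) = -56.6400 * 0.5000 * 0.9875778005 * 0.5596749639 = -15.653103


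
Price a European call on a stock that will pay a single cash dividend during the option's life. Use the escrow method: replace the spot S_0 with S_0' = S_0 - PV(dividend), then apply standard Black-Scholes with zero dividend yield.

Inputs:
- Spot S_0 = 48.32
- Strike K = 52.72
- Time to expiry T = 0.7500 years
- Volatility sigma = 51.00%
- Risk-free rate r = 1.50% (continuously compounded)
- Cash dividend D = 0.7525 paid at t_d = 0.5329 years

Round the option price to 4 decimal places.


Answer: Price = 6.6178

Derivation:
PV(D) = D * exp(-r * t_d) = 0.7525 * 0.99203836 = 0.74650887
S_0' = S_0 - PV(D) = 48.3200 - 0.74650887 = 47.57349113
d1 = (ln(S_0'/K) + (r + sigma^2/2)*T) / (sigma*sqrt(T)) = 0.01373937
d2 = d1 - sigma*sqrt(T) = -0.42793359
exp(-rT) = 0.98881304
N(d1) = 0.50548104; N(d2) = 0.33434974
C = S_0' * N(d1) - K * exp(-rT) * N(d2) = 47.57349113 * 0.50548104 - 52.7200 * 0.98881304 * 0.33434974 = 6.6178


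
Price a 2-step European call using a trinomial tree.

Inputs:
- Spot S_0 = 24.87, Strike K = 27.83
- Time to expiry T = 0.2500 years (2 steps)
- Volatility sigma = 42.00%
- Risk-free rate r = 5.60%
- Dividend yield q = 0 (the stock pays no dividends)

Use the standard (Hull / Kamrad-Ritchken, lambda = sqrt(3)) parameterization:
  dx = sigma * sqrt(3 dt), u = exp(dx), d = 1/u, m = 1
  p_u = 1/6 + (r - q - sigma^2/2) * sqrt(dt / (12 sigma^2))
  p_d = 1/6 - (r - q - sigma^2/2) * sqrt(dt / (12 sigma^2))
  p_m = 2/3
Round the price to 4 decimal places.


dt = T/N = 0.125000; dx = sigma*sqrt(3*dt) = 0.257196
u = exp(dx) = 1.293299; d = 1/u = 0.773216
p_u = 0.158842, p_m = 0.666667, p_d = 0.174491
Discount per step: exp(-r*dt) = 0.993024
Stock lattice S(k, j) with j the centered position index:
  k=0: S(0,+0) = 24.8700
  k=1: S(1,-1) = 19.2299; S(1,+0) = 24.8700; S(1,+1) = 32.1643
  k=2: S(2,-2) = 14.8689; S(2,-1) = 19.2299; S(2,+0) = 24.8700; S(2,+1) = 32.1643; S(2,+2) = 41.5981
Terminal payoffs V(N, j) = max(S_T - K, 0):
  V(2,-2) = 0.000000; V(2,-1) = 0.000000; V(2,+0) = 0.000000; V(2,+1) = 4.334349; V(2,+2) = 13.768125
Backward induction: V(k, j) = exp(-r*dt) * [p_u * V(k+1, j+1) + p_m * V(k+1, j) + p_d * V(k+1, j-1)]
  V(1,-1) = exp(-r*dt) * [p_u*0.000000 + p_m*0.000000 + p_d*0.000000] = 0.000000
  V(1,+0) = exp(-r*dt) * [p_u*4.334349 + p_m*0.000000 + p_d*0.000000] = 0.683674
  V(1,+1) = exp(-r*dt) * [p_u*13.768125 + p_m*4.334349 + p_d*0.000000] = 5.041110
  V(0,+0) = exp(-r*dt) * [p_u*5.041110 + p_m*0.683674 + p_d*0.000000] = 1.247757

Answer: Price = V(0,0) = 1.2478


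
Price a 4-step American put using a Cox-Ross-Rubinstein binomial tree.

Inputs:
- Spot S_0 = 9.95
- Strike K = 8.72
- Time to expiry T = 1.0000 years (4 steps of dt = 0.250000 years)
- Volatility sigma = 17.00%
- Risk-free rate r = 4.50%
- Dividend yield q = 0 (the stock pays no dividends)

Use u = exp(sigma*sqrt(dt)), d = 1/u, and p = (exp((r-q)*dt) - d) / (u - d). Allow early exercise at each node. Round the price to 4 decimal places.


dt = T/N = 0.250000
u = exp(sigma*sqrt(dt)) = 1.088717; d = 1/u = 0.918512
p = (exp((r-q)*dt) - d) / (u - d) = 0.545233
Discount per step: exp(-r*dt) = 0.988813
Stock lattice S(k, i) with i counting down-moves:
  k=0: S(0,0) = 9.9500
  k=1: S(1,0) = 10.8327; S(1,1) = 9.1392
  k=2: S(2,0) = 11.7938; S(2,1) = 9.9500; S(2,2) = 8.3945
  k=3: S(3,0) = 12.8401; S(3,1) = 10.8327; S(3,2) = 9.1392; S(3,3) = 7.7104
  k=4: S(4,0) = 13.9792; S(4,1) = 11.7938; S(4,2) = 9.9500; S(4,3) = 8.3945; S(4,4) = 7.0821
Terminal payoffs V(N, i) = max(K - S_T, 0):
  V(4,0) = 0.000000; V(4,1) = 0.000000; V(4,2) = 0.000000; V(4,3) = 0.325535; V(4,4) = 1.637885
Backward induction: V(k, i) = exp(-r*dt) * [p * V(k+1, i) + (1-p) * V(k+1, i+1)]; then take max(V_cont, immediate exercise) for American.
  V(3,0) = exp(-r*dt) * [p*0.000000 + (1-p)*0.000000] = 0.000000; exercise = 0.000000; V(3,0) = max -> 0.000000
  V(3,1) = exp(-r*dt) * [p*0.000000 + (1-p)*0.000000] = 0.000000; exercise = 0.000000; V(3,1) = max -> 0.000000
  V(3,2) = exp(-r*dt) * [p*0.000000 + (1-p)*0.325535] = 0.146387; exercise = 0.000000; V(3,2) = max -> 0.146387
  V(3,3) = exp(-r*dt) * [p*0.325535 + (1-p)*1.637885] = 0.912031; exercise = 1.009581; V(3,3) = max -> 1.009581
  V(2,0) = exp(-r*dt) * [p*0.000000 + (1-p)*0.000000] = 0.000000; exercise = 0.000000; V(2,0) = max -> 0.000000
  V(2,1) = exp(-r*dt) * [p*0.000000 + (1-p)*0.146387] = 0.065827; exercise = 0.000000; V(2,1) = max -> 0.065827
  V(2,2) = exp(-r*dt) * [p*0.146387 + (1-p)*1.009581] = 0.532910; exercise = 0.325535; V(2,2) = max -> 0.532910
  V(1,0) = exp(-r*dt) * [p*0.000000 + (1-p)*0.065827] = 0.029601; exercise = 0.000000; V(1,0) = max -> 0.029601
  V(1,1) = exp(-r*dt) * [p*0.065827 + (1-p)*0.532910] = 0.275128; exercise = 0.000000; V(1,1) = max -> 0.275128
  V(0,0) = exp(-r*dt) * [p*0.029601 + (1-p)*0.275128] = 0.139679; exercise = 0.000000; V(0,0) = max -> 0.139679

Answer: Price = V(0,0) = 0.1397


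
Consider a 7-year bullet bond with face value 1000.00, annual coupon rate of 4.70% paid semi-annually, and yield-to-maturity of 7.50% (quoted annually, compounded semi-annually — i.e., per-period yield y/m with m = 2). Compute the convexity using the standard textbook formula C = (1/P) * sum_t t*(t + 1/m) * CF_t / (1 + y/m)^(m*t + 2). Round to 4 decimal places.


Coupon per period c = face * coupon_rate / m = 23.500000
Periods per year m = 2; per-period yield y/m = 0.037500
Number of cashflows N = 14
Cashflows (t years, CF_t, discount factor 1/(1+y/m)^(m*t), PV):
  t = 0.5000: CF_t = 23.500000, DF = 0.963855, PV = 22.650602
  t = 1.0000: CF_t = 23.500000, DF = 0.929017, PV = 21.831906
  t = 1.5000: CF_t = 23.500000, DF = 0.895438, PV = 21.042801
  t = 2.0000: CF_t = 23.500000, DF = 0.863073, PV = 20.282218
  t = 2.5000: CF_t = 23.500000, DF = 0.831878, PV = 19.549126
  t = 3.0000: CF_t = 23.500000, DF = 0.801810, PV = 18.842531
  t = 3.5000: CF_t = 23.500000, DF = 0.772829, PV = 18.161475
  t = 4.0000: CF_t = 23.500000, DF = 0.744895, PV = 17.505036
  t = 4.5000: CF_t = 23.500000, DF = 0.717971, PV = 16.872324
  t = 5.0000: CF_t = 23.500000, DF = 0.692020, PV = 16.262481
  t = 5.5000: CF_t = 23.500000, DF = 0.667008, PV = 15.674681
  t = 6.0000: CF_t = 23.500000, DF = 0.642899, PV = 15.108126
  t = 6.5000: CF_t = 23.500000, DF = 0.619662, PV = 14.562049
  t = 7.0000: CF_t = 1023.500000, DF = 0.597264, PV = 611.299966
Price P = sum_t PV_t = 849.645322
Convexity numerator sum_t t*(t + 1/m) * CF_t / (1+y/m)^(m*t + 2):
  t = 0.5000: term = 10.521400
  t = 1.0000: term = 30.423327
  t = 1.5000: term = 58.647377
  t = 2.0000: term = 94.212653
  t = 2.5000: term = 136.211065
  t = 3.0000: term = 183.802883
  t = 3.5000: term = 236.212540
  t = 4.0000: term = 292.724662
  t = 4.5000: term = 352.680316
  t = 5.0000: term = 415.473465
  t = 5.5000: term = 480.547622
  t = 6.0000: term = 547.392691
  t = 6.5000: term = 615.541981
  t = 7.0000: term = 29815.181967
Convexity = (1/P) * sum = 33269.573947 / 849.645322 = 39.157014

Answer: Convexity = 39.1570


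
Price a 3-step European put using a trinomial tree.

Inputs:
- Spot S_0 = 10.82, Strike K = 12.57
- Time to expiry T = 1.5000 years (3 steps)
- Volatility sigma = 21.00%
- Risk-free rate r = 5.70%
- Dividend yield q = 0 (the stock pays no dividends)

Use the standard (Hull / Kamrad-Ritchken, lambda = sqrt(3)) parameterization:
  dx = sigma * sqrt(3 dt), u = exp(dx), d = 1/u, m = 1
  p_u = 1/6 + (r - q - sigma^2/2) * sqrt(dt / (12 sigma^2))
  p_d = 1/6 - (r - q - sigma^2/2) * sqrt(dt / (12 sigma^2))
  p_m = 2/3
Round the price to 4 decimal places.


Answer: Price = V(0,0) = 1.5843

Derivation:
dt = T/N = 0.500000; dx = sigma*sqrt(3*dt) = 0.257196
u = exp(dx) = 1.293299; d = 1/u = 0.773216
p_u = 0.200639, p_m = 0.666667, p_d = 0.132695
Discount per step: exp(-r*dt) = 0.971902
Stock lattice S(k, j) with j the centered position index:
  k=0: S(0,+0) = 10.8200
  k=1: S(1,-1) = 8.3662; S(1,+0) = 10.8200; S(1,+1) = 13.9935
  k=2: S(2,-2) = 6.4689; S(2,-1) = 8.3662; S(2,+0) = 10.8200; S(2,+1) = 13.9935; S(2,+2) = 18.0978
  k=3: S(3,-3) = 5.0018; S(3,-2) = 6.4689; S(3,-1) = 8.3662; S(3,+0) = 10.8200; S(3,+1) = 13.9935; S(3,+2) = 18.0978; S(3,+3) = 23.4058
Terminal payoffs V(N, j) = max(K - S_T, 0):
  V(3,-3) = 7.568154; V(3,-2) = 6.101117; V(3,-1) = 4.203799; V(3,+0) = 1.750000; V(3,+1) = 0.000000; V(3,+2) = 0.000000; V(3,+3) = 0.000000
Backward induction: V(k, j) = exp(-r*dt) * [p_u * V(k+1, j+1) + p_m * V(k+1, j) + p_d * V(k+1, j-1)]
  V(2,-2) = exp(-r*dt) * [p_u*4.203799 + p_m*6.101117 + p_d*7.568154] = 5.748909
  V(2,-1) = exp(-r*dt) * [p_u*1.750000 + p_m*4.203799 + p_d*6.101117] = 3.851878
  V(2,+0) = exp(-r*dt) * [p_u*0.000000 + p_m*1.750000 + p_d*4.203799] = 1.676034
  V(2,+1) = exp(-r*dt) * [p_u*0.000000 + p_m*0.000000 + p_d*1.750000] = 0.225691
  V(2,+2) = exp(-r*dt) * [p_u*0.000000 + p_m*0.000000 + p_d*0.000000] = 0.000000
  V(1,-1) = exp(-r*dt) * [p_u*1.676034 + p_m*3.851878 + p_d*5.748909] = 3.564010
  V(1,+0) = exp(-r*dt) * [p_u*0.225691 + p_m*1.676034 + p_d*3.851878] = 1.626733
  V(1,+1) = exp(-r*dt) * [p_u*0.000000 + p_m*0.225691 + p_d*1.676034] = 0.362385
  V(0,+0) = exp(-r*dt) * [p_u*0.362385 + p_m*1.626733 + p_d*3.564010] = 1.584319


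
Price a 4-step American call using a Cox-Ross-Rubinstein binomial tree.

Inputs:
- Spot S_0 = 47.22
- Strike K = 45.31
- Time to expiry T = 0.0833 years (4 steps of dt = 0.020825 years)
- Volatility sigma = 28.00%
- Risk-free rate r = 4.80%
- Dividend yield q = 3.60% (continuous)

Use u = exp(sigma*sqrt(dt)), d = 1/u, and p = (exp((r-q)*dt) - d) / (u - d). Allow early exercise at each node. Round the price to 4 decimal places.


Answer: Price = V(0,0) = 2.7370

Derivation:
dt = T/N = 0.020825
u = exp(sigma*sqrt(dt)) = 1.041234; d = 1/u = 0.960399
p = (exp((r-q)*dt) - d) / (u - d) = 0.492992
Discount per step: exp(-r*dt) = 0.999001
Stock lattice S(k, i) with i counting down-moves:
  k=0: S(0,0) = 47.2200
  k=1: S(1,0) = 49.1671; S(1,1) = 45.3500
  k=2: S(2,0) = 51.1944; S(2,1) = 47.2200; S(2,2) = 43.5541
  k=3: S(3,0) = 53.3054; S(3,1) = 49.1671; S(3,2) = 45.3500; S(3,3) = 41.8293
  k=4: S(4,0) = 55.5033; S(4,1) = 51.1944; S(4,2) = 47.2200; S(4,3) = 43.5541; S(4,4) = 40.1729
Terminal payoffs V(N, i) = max(S_T - K, 0):
  V(4,0) = 10.193344; V(4,1) = 5.884413; V(4,2) = 1.910000; V(4,3) = 0.000000; V(4,4) = 0.000000
Backward induction: V(k, i) = exp(-r*dt) * [p * V(k+1, i) + (1-p) * V(k+1, i+1)]; then take max(V_cont, immediate exercise) for American.
  V(3,0) = exp(-r*dt) * [p*10.193344 + (1-p)*5.884413] = 8.000678; exercise = 7.995357; V(3,0) = max -> 8.000678
  V(3,1) = exp(-r*dt) * [p*5.884413 + (1-p)*1.910000] = 3.865486; exercise = 3.857064; V(3,1) = max -> 3.865486
  V(3,2) = exp(-r*dt) * [p*1.910000 + (1-p)*0.000000] = 0.940673; exercise = 0.040042; V(3,2) = max -> 0.940673
  V(3,3) = exp(-r*dt) * [p*0.000000 + (1-p)*0.000000] = 0.000000; exercise = 0.000000; V(3,3) = max -> 0.000000
  V(2,0) = exp(-r*dt) * [p*8.000678 + (1-p)*3.865486] = 5.898203; exercise = 5.884413; V(2,0) = max -> 5.898203
  V(2,1) = exp(-r*dt) * [p*3.865486 + (1-p)*0.940673] = 2.380201; exercise = 1.910000; V(2,1) = max -> 2.380201
  V(2,2) = exp(-r*dt) * [p*0.940673 + (1-p)*0.000000] = 0.463281; exercise = 0.000000; V(2,2) = max -> 0.463281
  V(1,0) = exp(-r*dt) * [p*5.898203 + (1-p)*2.380201] = 4.110436; exercise = 3.857064; V(1,0) = max -> 4.110436
  V(1,1) = exp(-r*dt) * [p*2.380201 + (1-p)*0.463281] = 1.406899; exercise = 0.040042; V(1,1) = max -> 1.406899
  V(0,0) = exp(-r*dt) * [p*4.110436 + (1-p)*1.406899] = 2.736983; exercise = 1.910000; V(0,0) = max -> 2.736983


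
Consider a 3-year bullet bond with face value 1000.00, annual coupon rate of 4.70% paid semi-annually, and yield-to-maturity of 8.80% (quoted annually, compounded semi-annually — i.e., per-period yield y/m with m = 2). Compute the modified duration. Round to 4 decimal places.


Coupon per period c = face * coupon_rate / m = 23.500000
Periods per year m = 2; per-period yield y/m = 0.044000
Number of cashflows N = 6
Cashflows (t years, CF_t, discount factor 1/(1+y/m)^(m*t), PV):
  t = 0.5000: CF_t = 23.500000, DF = 0.957854, PV = 22.509579
  t = 1.0000: CF_t = 23.500000, DF = 0.917485, PV = 21.560899
  t = 1.5000: CF_t = 23.500000, DF = 0.878817, PV = 20.652202
  t = 2.0000: CF_t = 23.500000, DF = 0.841779, PV = 19.781803
  t = 2.5000: CF_t = 23.500000, DF = 0.806302, PV = 18.948087
  t = 3.0000: CF_t = 1023.500000, DF = 0.772320, PV = 790.469022
Price P = sum_t PV_t = 893.921592
First compute Macaulay numerator sum_t t * PV_t:
  t * PV_t at t = 0.5000: 11.254789
  t * PV_t at t = 1.0000: 21.560899
  t * PV_t at t = 1.5000: 30.978303
  t * PV_t at t = 2.0000: 39.563606
  t * PV_t at t = 2.5000: 47.370217
  t * PV_t at t = 3.0000: 2371.407067
Macaulay duration D = 2522.134881 / 893.921592 = 2.821427
Modified duration = D / (1 + y/m) = 2.821427 / (1 + 0.044000) = 2.702517

Answer: Modified duration = 2.7025


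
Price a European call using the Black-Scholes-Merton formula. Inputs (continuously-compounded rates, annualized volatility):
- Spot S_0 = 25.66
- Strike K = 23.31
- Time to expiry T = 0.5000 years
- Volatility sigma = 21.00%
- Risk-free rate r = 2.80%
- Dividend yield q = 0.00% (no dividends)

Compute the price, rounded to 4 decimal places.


d1 = (ln(S/K) + (r - q + 0.5*sigma^2) * T) / (sigma * sqrt(T)) = 0.81536756
d2 = d1 - sigma * sqrt(T) = 0.66687514
exp(-rT) = 0.98609754; exp(-qT) = 1.00000000
C = S_0 * exp(-qT) * N(d1) - K * exp(-rT) * N(d2)
N(d1) = 0.79256903; N(d2) = 0.74757405
C = 25.6600 * 1.00000000 * 0.79256903 - 23.3100 * 0.98609754 * 0.74757405 = 3.1536

Answer: Price = 3.1536


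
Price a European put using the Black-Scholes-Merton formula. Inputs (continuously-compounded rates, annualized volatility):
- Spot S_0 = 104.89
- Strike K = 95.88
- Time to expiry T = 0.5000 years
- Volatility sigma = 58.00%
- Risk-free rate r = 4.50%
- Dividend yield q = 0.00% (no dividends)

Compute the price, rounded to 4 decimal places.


d1 = (ln(S/K) + (r - q + 0.5*sigma^2) * T) / (sigma * sqrt(T)) = 0.47891799
d2 = d1 - sigma * sqrt(T) = 0.06879606
exp(-rT) = 0.97775124; exp(-qT) = 1.00000000
P = K * exp(-rT) * N(-d2) - S_0 * exp(-qT) * N(-d1)
N(-d1) = 0.31599849; N(-d2) = 0.47257598
P = 95.8800 * 0.97775124 * 0.47257598 - 104.8900 * 1.00000000 * 0.31599849 = 11.1574

Answer: Price = 11.1574


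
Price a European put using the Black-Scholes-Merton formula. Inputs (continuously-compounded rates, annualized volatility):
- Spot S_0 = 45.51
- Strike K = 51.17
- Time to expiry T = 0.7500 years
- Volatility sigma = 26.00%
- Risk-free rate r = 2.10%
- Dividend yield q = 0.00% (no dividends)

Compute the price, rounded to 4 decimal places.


Answer: Price = 7.1544

Derivation:
d1 = (ln(S/K) + (r - q + 0.5*sigma^2) * T) / (sigma * sqrt(T)) = -0.33806674
d2 = d1 - sigma * sqrt(T) = -0.56323335
exp(-rT) = 0.98437338; exp(-qT) = 1.00000000
P = K * exp(-rT) * N(-d2) - S_0 * exp(-qT) * N(-d1)
N(-d1) = 0.63234355; N(-d2) = 0.71336200
P = 51.1700 * 0.98437338 * 0.71336200 - 45.5100 * 1.00000000 * 0.63234355 = 7.1544


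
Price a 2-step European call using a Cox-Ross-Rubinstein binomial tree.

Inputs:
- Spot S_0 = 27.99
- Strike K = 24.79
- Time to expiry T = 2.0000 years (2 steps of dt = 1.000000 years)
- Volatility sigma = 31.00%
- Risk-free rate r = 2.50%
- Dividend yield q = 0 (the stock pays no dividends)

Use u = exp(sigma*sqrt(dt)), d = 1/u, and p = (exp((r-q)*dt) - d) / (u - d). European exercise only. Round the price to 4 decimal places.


Answer: Price = V(0,0) = 7.0758

Derivation:
dt = T/N = 1.000000
u = exp(sigma*sqrt(dt)) = 1.363425; d = 1/u = 0.733447
p = (exp((r-q)*dt) - d) / (u - d) = 0.463299
Discount per step: exp(-r*dt) = 0.975310
Stock lattice S(k, i) with i counting down-moves:
  k=0: S(0,0) = 27.9900
  k=1: S(1,0) = 38.1623; S(1,1) = 20.5292
  k=2: S(2,0) = 52.0314; S(2,1) = 27.9900; S(2,2) = 15.0571
Terminal payoffs V(N, i) = max(S_T - K, 0):
  V(2,0) = 27.241396; V(2,1) = 3.200000; V(2,2) = 0.000000
Backward induction: V(k, i) = exp(-r*dt) * [p * V(k+1, i) + (1-p) * V(k+1, i+1)].
  V(1,0) = exp(-r*dt) * [p*27.241396 + (1-p)*3.200000] = 13.984336
  V(1,1) = exp(-r*dt) * [p*3.200000 + (1-p)*0.000000] = 1.445952
  V(0,0) = exp(-r*dt) * [p*13.984336 + (1-p)*1.445952] = 7.075845


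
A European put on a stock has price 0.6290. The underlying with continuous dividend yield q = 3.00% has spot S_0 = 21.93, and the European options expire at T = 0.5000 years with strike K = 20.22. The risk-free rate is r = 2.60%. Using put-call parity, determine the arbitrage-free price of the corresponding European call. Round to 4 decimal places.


Put-call parity: C - P = S_0 * exp(-qT) - K * exp(-rT).
S_0 * exp(-qT) = 21.9300 * 0.98511194 = 21.60350484
K * exp(-rT) = 20.2200 * 0.98708414 = 19.95884121
C = P + S*exp(-qT) - K*exp(-rT)
C = 0.6290 + 21.60350484 - 19.95884121 = 2.2737

Answer: Call price = 2.2737


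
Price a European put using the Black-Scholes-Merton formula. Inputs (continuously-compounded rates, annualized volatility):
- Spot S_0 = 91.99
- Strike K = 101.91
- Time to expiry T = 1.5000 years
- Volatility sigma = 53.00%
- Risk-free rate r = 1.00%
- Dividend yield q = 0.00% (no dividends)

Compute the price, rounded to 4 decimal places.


Answer: Price = 28.8943

Derivation:
d1 = (ln(S/K) + (r - q + 0.5*sigma^2) * T) / (sigma * sqrt(T)) = 0.18989678
d2 = d1 - sigma * sqrt(T) = -0.45921801
exp(-rT) = 0.98511194; exp(-qT) = 1.00000000
P = K * exp(-rT) * N(-d2) - S_0 * exp(-qT) * N(-d1)
N(-d1) = 0.42469501; N(-d2) = 0.67696119
P = 101.9100 * 0.98511194 * 0.67696119 - 91.9900 * 1.00000000 * 0.42469501 = 28.8943


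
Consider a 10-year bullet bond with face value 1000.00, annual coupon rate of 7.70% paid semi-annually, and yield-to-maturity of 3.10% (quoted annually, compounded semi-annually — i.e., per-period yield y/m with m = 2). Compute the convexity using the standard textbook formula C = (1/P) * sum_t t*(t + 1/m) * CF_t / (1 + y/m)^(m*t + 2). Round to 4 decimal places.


Answer: Convexity = 70.0950

Derivation:
Coupon per period c = face * coupon_rate / m = 38.500000
Periods per year m = 2; per-period yield y/m = 0.015500
Number of cashflows N = 20
Cashflows (t years, CF_t, discount factor 1/(1+y/m)^(m*t), PV):
  t = 0.5000: CF_t = 38.500000, DF = 0.984737, PV = 37.912358
  t = 1.0000: CF_t = 38.500000, DF = 0.969706, PV = 37.333686
  t = 1.5000: CF_t = 38.500000, DF = 0.954905, PV = 36.763847
  t = 2.0000: CF_t = 38.500000, DF = 0.940330, PV = 36.202705
  t = 2.5000: CF_t = 38.500000, DF = 0.925977, PV = 35.650128
  t = 3.0000: CF_t = 38.500000, DF = 0.911844, PV = 35.105985
  t = 3.5000: CF_t = 38.500000, DF = 0.897926, PV = 34.570148
  t = 4.0000: CF_t = 38.500000, DF = 0.884220, PV = 34.042489
  t = 4.5000: CF_t = 38.500000, DF = 0.870724, PV = 33.522884
  t = 5.0000: CF_t = 38.500000, DF = 0.857434, PV = 33.011211
  t = 5.5000: CF_t = 38.500000, DF = 0.844347, PV = 32.507347
  t = 6.0000: CF_t = 38.500000, DF = 0.831459, PV = 32.011174
  t = 6.5000: CF_t = 38.500000, DF = 0.818768, PV = 31.522574
  t = 7.0000: CF_t = 38.500000, DF = 0.806271, PV = 31.041432
  t = 7.5000: CF_t = 38.500000, DF = 0.793964, PV = 30.567633
  t = 8.0000: CF_t = 38.500000, DF = 0.781846, PV = 30.101067
  t = 8.5000: CF_t = 38.500000, DF = 0.769912, PV = 29.641622
  t = 9.0000: CF_t = 38.500000, DF = 0.758161, PV = 29.189189
  t = 9.5000: CF_t = 38.500000, DF = 0.746589, PV = 28.743662
  t = 10.0000: CF_t = 1038.500000, DF = 0.735193, PV = 763.498074
Price P = sum_t PV_t = 1392.939214
Convexity numerator sum_t t*(t + 1/m) * CF_t / (1+y/m)^(m*t + 2):
  t = 0.5000: term = 18.381923
  t = 1.0000: term = 54.304057
  t = 1.5000: term = 106.950383
  t = 2.0000: term = 175.529925
  t = 2.5000: term = 259.276108
  t = 3.0000: term = 357.446136
  t = 3.5000: term = 469.320382
  t = 4.0000: term = 594.201792
  t = 4.5000: term = 731.415303
  t = 5.0000: term = 880.307274
  t = 5.5000: term = 1040.244932
  t = 6.0000: term = 1210.615829
  t = 6.5000: term = 1390.827311
  t = 7.0000: term = 1580.306000
  t = 7.5000: term = 1778.497292
  t = 8.0000: term = 1984.864859
  t = 8.5000: term = 2198.890169
  t = 9.0000: term = 2420.072014
  t = 9.5000: term = 2647.926050
  t = 10.0000: term = 77738.720739
Convexity = (1/P) * sum = 97638.098479 / 1392.939214 = 70.095017
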